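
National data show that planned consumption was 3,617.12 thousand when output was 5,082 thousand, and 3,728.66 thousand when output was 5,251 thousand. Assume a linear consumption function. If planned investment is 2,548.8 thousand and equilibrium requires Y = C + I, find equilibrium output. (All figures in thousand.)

MPC = (3728.66 − 3617.12)/(5251 − 5082) = 111.54/169 = 0.66
a = 3617.12 − 0.66(5082) = 263
Equilibrium: Y = 263 + 0.66Y + 2548.8
0.34Y = 2811.8, so Y = 2811.8/0.34 = 8270

Y = 8270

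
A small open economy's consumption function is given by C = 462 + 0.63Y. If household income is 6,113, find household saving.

C = 462 + 0.63(6113) = 462 + 3851.19 = 4313.19
S = Y − C = 6113 − 4313.19 = 1799.81

S = 1799.81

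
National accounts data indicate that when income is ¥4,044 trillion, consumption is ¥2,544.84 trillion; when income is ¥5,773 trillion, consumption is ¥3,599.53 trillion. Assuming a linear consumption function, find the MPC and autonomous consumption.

MPC = ΔC/ΔY = (3599.53 − 2544.84)/(5773 − 4044) = 1054.69/1729 = 0.61
a = C − MPC·Y = 2544.84 − 0.61(4044) = 2544.84 − 2466.84 = 78

MPC = 0.61; a = 78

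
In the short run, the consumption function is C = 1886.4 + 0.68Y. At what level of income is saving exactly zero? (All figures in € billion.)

At break-even, C = Y: 1886.4 + 0.68Y = Y
0.32Y = 1886.4, so Y = 1886.4/0.32 = 5895

Y = 5895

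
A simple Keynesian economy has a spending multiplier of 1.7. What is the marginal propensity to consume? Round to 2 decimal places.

MPC = 0.41

k = 1/(1 − MPC), so 1 − MPC = 1/k = 1/1.7 = 0.5882
MPC = 1 − 0.5882 = 0.41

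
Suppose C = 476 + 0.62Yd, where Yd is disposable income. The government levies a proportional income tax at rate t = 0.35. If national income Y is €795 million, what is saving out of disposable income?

Yd = (1 − 0.35)(795) = 0.65(795) = 516.75
C = 476 + 0.62(516.75) = 476 + 320.385 = 796.385
S = Yd − C = 516.75 − 796.385 = -279.635

S = -279.635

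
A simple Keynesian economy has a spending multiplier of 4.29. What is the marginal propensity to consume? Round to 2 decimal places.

MPC = 0.77

k = 1/(1 − MPC), so 1 − MPC = 1/k = 1/4.29 = 0.2331
MPC = 1 − 0.2331 = 0.77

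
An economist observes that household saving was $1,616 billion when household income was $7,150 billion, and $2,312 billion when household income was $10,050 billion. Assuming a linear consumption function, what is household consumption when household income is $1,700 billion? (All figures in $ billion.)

MPS = ΔS/ΔY = (2312 − 1616)/(10050 − 7150) = 696/2900 = 0.24
MPC = 1 − MPS = 0.76
Autonomous saving = 1616 − 0.24(7150) = -100, so a = 100
C = 100 + 0.76(1700) = 100 + 1292 = 1392

C = 1392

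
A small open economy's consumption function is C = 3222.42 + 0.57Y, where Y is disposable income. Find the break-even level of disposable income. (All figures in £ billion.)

Y = 7494

At break-even, C = Y: 3222.42 + 0.57Y = Y
0.43Y = 3222.42, so Y = 3222.42/0.43 = 7494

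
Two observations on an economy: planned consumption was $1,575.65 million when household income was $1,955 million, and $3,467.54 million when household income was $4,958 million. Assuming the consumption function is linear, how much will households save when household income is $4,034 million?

S = 1148.58

MPC = (3467.54 − 1575.65)/(4958 − 1955) = 1891.89/3003 = 0.63
a = 1575.65 − 0.63(1955) = 1575.65 − 1231.65 = 344
C = 344 + 0.63(4034) = 2885.42
S = 4034 − 2885.42 = 1148.58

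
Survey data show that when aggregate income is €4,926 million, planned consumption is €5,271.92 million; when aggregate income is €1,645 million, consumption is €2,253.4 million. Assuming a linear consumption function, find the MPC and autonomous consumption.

MPC = 0.92; a = 740

MPC = ΔC/ΔY = (5271.92 − 2253.4)/(4926 − 1645) = 3018.52/3281 = 0.92
a = C − MPC·Y = 2253.4 − 0.92(1645) = 2253.4 − 1513.4 = 740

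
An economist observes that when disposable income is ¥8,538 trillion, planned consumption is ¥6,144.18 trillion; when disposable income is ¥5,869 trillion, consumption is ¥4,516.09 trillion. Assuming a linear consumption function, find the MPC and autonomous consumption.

MPC = ΔC/ΔY = (6144.18 − 4516.09)/(8538 − 5869) = 1628.09/2669 = 0.61
a = C − MPC·Y = 4516.09 − 0.61(5869) = 4516.09 − 3580.09 = 936

MPC = 0.61; a = 936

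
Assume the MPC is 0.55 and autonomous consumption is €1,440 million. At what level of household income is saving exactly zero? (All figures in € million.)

Y = 3200

At break-even, C = Y: 1440 + 0.55Y = Y
0.45Y = 1440, so Y = 1440/0.45 = 3200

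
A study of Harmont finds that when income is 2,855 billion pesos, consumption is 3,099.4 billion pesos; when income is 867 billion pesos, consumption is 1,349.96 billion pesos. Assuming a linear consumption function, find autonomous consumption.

a = 587

MPC = ΔC/ΔY = (3099.4 − 1349.96)/(2855 − 867) = 1749.44/1988 = 0.88
a = C − MPC·Y = 1349.96 − 0.88(867) = 1349.96 − 762.96 = 587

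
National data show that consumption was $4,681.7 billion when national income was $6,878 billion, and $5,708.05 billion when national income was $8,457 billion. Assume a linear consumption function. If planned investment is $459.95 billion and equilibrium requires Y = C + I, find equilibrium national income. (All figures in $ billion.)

Y = 1917

MPC = (5708.05 − 4681.7)/(8457 − 6878) = 1026.35/1579 = 0.65
a = 4681.7 − 0.65(6878) = 211
Equilibrium: Y = 211 + 0.65Y + 459.95
0.35Y = 670.95, so Y = 670.95/0.35 = 1917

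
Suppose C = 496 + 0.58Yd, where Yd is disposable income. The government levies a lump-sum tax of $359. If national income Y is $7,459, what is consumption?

C = 4614

Yd = Y − T = 7459 − 359 = 7100
C = 496 + 0.58(7100) = 496 + 4118 = 4614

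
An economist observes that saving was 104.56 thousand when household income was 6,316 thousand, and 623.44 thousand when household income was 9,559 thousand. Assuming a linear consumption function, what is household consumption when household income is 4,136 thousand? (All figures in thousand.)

MPS = ΔS/ΔY = (623.44 − 104.56)/(9559 − 6316) = 518.88/3243 = 0.16
MPC = 1 − MPS = 0.84
Autonomous saving = 104.56 − 0.16(6316) = -906, so a = 906
C = 906 + 0.84(4136) = 906 + 3474.24 = 4380.24

C = 4380.24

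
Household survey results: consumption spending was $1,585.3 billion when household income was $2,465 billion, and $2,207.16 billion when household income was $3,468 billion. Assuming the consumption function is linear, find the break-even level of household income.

MPC = (2207.16 − 1585.3)/(3468 − 2465) = 621.86/1003 = 0.62
a = 1585.3 − 0.62(2465) = 1585.3 − 1528.3 = 57
Break-even: Y = a/(1−MPC) = 57/0.38 = 150

Y = 150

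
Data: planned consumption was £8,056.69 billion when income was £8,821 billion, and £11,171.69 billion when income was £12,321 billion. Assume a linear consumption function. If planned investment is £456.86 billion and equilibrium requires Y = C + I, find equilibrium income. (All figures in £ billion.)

Y = 6026

MPC = (11171.69 − 8056.69)/(12321 − 8821) = 3115/3500 = 0.89
a = 8056.69 − 0.89(8821) = 206
Equilibrium: Y = 206 + 0.89Y + 456.86
0.11Y = 662.86, so Y = 662.86/0.11 = 6026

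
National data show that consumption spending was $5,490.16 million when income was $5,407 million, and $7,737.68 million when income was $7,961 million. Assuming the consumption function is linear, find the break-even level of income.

Y = 6100

MPC = (7737.68 − 5490.16)/(7961 − 5407) = 2247.52/2554 = 0.88
a = 5490.16 − 0.88(5407) = 5490.16 − 4758.16 = 732
Break-even: Y = a/(1−MPC) = 732/0.12 = 6100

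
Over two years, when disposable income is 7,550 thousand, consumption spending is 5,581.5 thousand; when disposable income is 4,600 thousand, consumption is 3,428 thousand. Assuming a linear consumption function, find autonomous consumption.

MPC = ΔC/ΔY = (5581.5 − 3428)/(7550 − 4600) = 2153.5/2950 = 0.73
a = C − MPC·Y = 3428 − 0.73(4600) = 3428 − 3358 = 70

a = 70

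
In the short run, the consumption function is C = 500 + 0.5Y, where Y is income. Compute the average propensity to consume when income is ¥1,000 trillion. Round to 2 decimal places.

APC = 1.00

C = 500 + 0.5(1000) = 1000
APC = C/Y = 1000/1000 = 1.00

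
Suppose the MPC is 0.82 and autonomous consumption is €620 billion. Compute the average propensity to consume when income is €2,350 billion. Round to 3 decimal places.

APC = 1.084

C = 620 + 0.82(2350) = 2547
APC = C/Y = 2547/2350 = 1.084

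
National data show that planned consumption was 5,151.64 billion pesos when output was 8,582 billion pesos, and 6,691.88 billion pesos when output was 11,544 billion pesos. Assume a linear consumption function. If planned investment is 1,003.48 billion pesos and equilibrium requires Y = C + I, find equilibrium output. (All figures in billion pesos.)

Y = 3526

MPC = (6691.88 − 5151.64)/(11544 − 8582) = 1540.24/2962 = 0.52
a = 5151.64 − 0.52(8582) = 689
Equilibrium: Y = 689 + 0.52Y + 1003.48
0.48Y = 1692.48, so Y = 1692.48/0.48 = 3526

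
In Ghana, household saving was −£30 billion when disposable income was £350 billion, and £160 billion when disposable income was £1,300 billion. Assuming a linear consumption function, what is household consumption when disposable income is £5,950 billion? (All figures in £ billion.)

MPS = ΔS/ΔY = (160 − (-30))/(1300 − 350) = 190/950 = 0.2
MPC = 1 − MPS = 0.8
Autonomous saving = -30 − 0.2(350) = -100, so a = 100
C = 100 + 0.8(5950) = 100 + 4760 = 4860

C = 4860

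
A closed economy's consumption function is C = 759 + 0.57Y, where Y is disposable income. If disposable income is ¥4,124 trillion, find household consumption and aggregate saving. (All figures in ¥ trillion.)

C = 759 + 0.57(4124) = 759 + 2350.68 = 3109.68
S = Y − C = 4124 − 3109.68 = 1014.32

C = 3109.68; S = 1014.32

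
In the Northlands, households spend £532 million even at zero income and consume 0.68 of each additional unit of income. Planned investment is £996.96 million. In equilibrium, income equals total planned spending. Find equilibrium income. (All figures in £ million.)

Y = C + I = 532 + 0.68Y + 996.96
Y − 0.68Y = 1528.96
0.32Y = 1528.96, so Y = 1528.96/0.32 = 4778

Y = 4778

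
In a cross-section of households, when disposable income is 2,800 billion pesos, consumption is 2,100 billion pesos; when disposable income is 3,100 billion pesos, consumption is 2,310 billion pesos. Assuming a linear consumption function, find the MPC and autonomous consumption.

MPC = ΔC/ΔY = (2310 − 2100)/(3100 − 2800) = 210/300 = 0.7
a = C − MPC·Y = 2100 − 0.7(2800) = 2100 − 1960 = 140

MPC = 0.7; a = 140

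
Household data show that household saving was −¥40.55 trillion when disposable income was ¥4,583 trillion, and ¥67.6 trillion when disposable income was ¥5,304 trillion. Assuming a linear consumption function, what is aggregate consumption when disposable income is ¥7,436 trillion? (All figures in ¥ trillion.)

MPS = ΔS/ΔY = (67.6 − (-40.55))/(5304 − 4583) = 108.15/721 = 0.15
MPC = 1 − MPS = 0.85
Autonomous saving = -40.55 − 0.15(4583) = -728, so a = 728
C = 728 + 0.85(7436) = 728 + 6320.6 = 7048.6

C = 7048.6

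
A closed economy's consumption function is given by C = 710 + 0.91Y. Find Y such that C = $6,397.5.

Y = 6250

710 + 0.91Y = 6397.5
0.91Y = 5687.5, so Y = 5687.5/0.91 = 6250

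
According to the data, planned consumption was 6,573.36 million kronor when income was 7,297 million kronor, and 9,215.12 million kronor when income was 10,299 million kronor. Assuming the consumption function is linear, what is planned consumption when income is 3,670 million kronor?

MPC = (9215.12 − 6573.36)/(10299 − 7297) = 2641.76/3002 = 0.88
a = 6573.36 − 0.88(7297) = 6573.36 − 6421.36 = 152
C = 152 + 0.88(3670) = 152 + 3229.6 = 3381.6

C = 3381.6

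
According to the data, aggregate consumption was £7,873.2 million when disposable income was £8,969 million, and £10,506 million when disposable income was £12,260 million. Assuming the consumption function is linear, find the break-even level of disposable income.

MPC = (10506 − 7873.2)/(12260 − 8969) = 2632.8/3291 = 0.8
a = 7873.2 − 0.8(8969) = 7873.2 − 7175.2 = 698
Break-even: Y = a/(1−MPC) = 698/0.2 = 3490

Y = 3490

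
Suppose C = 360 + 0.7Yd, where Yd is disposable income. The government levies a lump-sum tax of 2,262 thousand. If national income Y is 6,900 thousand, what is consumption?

C = 3606.6

Yd = Y − T = 6900 − 2262 = 4638
C = 360 + 0.7(4638) = 360 + 3246.6 = 3606.6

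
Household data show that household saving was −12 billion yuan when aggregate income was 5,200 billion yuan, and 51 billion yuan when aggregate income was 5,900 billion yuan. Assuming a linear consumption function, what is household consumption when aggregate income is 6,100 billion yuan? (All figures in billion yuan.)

C = 6031

MPS = ΔS/ΔY = (51 − (-12))/(5900 − 5200) = 63/700 = 0.09
MPC = 1 − MPS = 0.91
Autonomous saving = -12 − 0.09(5200) = -480, so a = 480
C = 480 + 0.91(6100) = 480 + 5551 = 6031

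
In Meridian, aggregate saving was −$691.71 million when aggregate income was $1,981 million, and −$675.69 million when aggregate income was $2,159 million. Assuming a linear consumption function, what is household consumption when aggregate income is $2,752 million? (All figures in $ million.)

MPS = ΔS/ΔY = (-675.69 − (-691.71))/(2159 − 1981) = 16.02/178 = 0.09
MPC = 1 − MPS = 0.91
Autonomous saving = -691.71 − 0.09(1981) = -870, so a = 870
C = 870 + 0.91(2752) = 870 + 2504.32 = 3374.32

C = 3374.32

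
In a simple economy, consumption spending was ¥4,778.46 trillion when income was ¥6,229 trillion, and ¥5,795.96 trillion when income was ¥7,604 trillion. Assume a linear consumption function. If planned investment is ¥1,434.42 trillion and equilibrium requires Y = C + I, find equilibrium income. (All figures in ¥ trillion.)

MPC = (5795.96 − 4778.46)/(7604 − 6229) = 1017.5/1375 = 0.74
a = 4778.46 − 0.74(6229) = 169
Equilibrium: Y = 169 + 0.74Y + 1434.42
0.26Y = 1603.42, so Y = 1603.42/0.26 = 6167

Y = 6167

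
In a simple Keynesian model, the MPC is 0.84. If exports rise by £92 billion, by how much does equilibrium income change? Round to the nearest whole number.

ΔY ≈ 575

The multiplier is 1/(1 − MPC) = 1/0.16.
ΔY = 92/0.16 = 575.00 ≈ 575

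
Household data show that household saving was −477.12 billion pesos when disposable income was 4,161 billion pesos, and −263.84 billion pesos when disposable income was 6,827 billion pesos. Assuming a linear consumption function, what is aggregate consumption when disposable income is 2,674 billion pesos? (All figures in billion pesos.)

MPS = ΔS/ΔY = (-263.84 − (-477.12))/(6827 − 4161) = 213.28/2666 = 0.08
MPC = 1 − MPS = 0.92
Autonomous saving = -477.12 − 0.08(4161) = -810, so a = 810
C = 810 + 0.92(2674) = 810 + 2460.08 = 3270.08

C = 3270.08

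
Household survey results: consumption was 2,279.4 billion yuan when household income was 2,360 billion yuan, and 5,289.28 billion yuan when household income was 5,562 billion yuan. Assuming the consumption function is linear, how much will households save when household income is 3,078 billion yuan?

S = 123.68

MPC = (5289.28 − 2279.4)/(5562 − 2360) = 3009.88/3202 = 0.94
a = 2279.4 − 0.94(2360) = 2279.4 − 2218.4 = 61
C = 61 + 0.94(3078) = 2954.32
S = 3078 − 2954.32 = 123.68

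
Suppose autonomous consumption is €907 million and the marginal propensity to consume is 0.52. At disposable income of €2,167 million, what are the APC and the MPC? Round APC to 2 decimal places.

MPC = 0.52 (the slope of the consumption function)
C = 907 + 0.52(2167) = 2033.84, so APC = 2033.84/2167 = 0.94

APC = 0.94; MPC = 0.52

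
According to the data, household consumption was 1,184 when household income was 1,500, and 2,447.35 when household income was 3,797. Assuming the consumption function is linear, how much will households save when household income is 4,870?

MPC = (2447.35 − 1184)/(3797 − 1500) = 1263.35/2297 = 0.55
a = 1184 − 0.55(1500) = 1184 − 825 = 359
C = 359 + 0.55(4870) = 3037.5
S = 4870 − 3037.5 = 1832.5

S = 1832.5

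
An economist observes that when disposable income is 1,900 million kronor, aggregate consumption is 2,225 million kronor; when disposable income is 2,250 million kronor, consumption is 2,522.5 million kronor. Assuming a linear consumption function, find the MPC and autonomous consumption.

MPC = ΔC/ΔY = (2522.5 − 2225)/(2250 − 1900) = 297.5/350 = 0.85
a = C − MPC·Y = 2225 − 0.85(1900) = 2225 − 1615 = 610

MPC = 0.85; a = 610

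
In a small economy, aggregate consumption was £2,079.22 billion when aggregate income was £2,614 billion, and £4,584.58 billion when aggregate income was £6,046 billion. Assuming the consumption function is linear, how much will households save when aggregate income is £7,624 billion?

MPC = (4584.58 − 2079.22)/(6046 − 2614) = 2505.36/3432 = 0.73
a = 2079.22 − 0.73(2614) = 2079.22 − 1908.22 = 171
C = 171 + 0.73(7624) = 5736.52
S = 7624 − 5736.52 = 1887.48

S = 1887.48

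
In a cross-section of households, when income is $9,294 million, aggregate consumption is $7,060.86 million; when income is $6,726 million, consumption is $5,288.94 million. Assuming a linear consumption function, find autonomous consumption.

a = 648

MPC = ΔC/ΔY = (7060.86 − 5288.94)/(9294 − 6726) = 1771.92/2568 = 0.69
a = C − MPC·Y = 5288.94 − 0.69(6726) = 5288.94 − 4640.94 = 648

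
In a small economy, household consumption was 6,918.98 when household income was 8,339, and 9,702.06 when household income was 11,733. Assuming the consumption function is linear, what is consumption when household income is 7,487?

C = 6220.34

MPC = (9702.06 − 6918.98)/(11733 − 8339) = 2783.08/3394 = 0.82
a = 6918.98 − 0.82(8339) = 6918.98 − 6837.98 = 81
C = 81 + 0.82(7487) = 81 + 6139.34 = 6220.34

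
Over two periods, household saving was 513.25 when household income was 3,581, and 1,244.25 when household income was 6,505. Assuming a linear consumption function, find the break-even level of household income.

Y = 1528

MPS = ΔS/ΔY = (1244.25 − 513.25)/(6505 − 3581) = 731/2924 = 0.25
MPC = 1 − MPS = 0.75
From S(3581) = 513.25: −a + 0.25(3581) = 513.25, so a = 895.25 − 513.25 = 382
Break-even (S = 0): Y = a/MPS = 382/0.25 = 1528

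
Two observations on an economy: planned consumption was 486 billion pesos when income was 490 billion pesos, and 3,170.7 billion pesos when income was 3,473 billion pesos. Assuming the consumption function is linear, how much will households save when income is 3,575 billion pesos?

MPC = (3170.7 − 486)/(3473 − 490) = 2684.7/2983 = 0.9
a = 486 − 0.9(490) = 486 − 441 = 45
C = 45 + 0.9(3575) = 3262.5
S = 3575 − 3262.5 = 312.5

S = 312.5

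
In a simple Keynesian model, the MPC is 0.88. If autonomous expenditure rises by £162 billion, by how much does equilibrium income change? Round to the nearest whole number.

The multiplier is 1/(1 − MPC) = 1/0.12.
ΔY = 162/0.12 = 1350.00 ≈ 1350

ΔY ≈ 1350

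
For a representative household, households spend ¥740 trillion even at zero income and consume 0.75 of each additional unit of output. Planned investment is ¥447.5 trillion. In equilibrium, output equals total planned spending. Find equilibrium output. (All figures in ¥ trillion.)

Y = 4750

Y = C + I = 740 + 0.75Y + 447.5
Y − 0.75Y = 1187.5
0.25Y = 1187.5, so Y = 1187.5/0.25 = 4750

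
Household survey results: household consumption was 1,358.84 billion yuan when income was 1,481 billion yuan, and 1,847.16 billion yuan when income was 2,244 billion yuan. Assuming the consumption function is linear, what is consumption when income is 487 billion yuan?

C = 722.68

MPC = (1847.16 − 1358.84)/(2244 − 1481) = 488.32/763 = 0.64
a = 1358.84 − 0.64(1481) = 1358.84 − 947.84 = 411
C = 411 + 0.64(487) = 411 + 311.68 = 722.68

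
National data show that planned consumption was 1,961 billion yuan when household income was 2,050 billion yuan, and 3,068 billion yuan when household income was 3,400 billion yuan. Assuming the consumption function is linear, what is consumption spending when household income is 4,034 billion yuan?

MPC = (3068 − 1961)/(3400 − 2050) = 1107/1350 = 0.82
a = 1961 − 0.82(2050) = 1961 − 1681 = 280
C = 280 + 0.82(4034) = 280 + 3307.88 = 3587.88

C = 3587.88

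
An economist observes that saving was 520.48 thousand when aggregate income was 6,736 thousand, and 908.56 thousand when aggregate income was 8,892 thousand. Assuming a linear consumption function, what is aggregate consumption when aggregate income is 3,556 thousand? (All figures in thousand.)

C = 3607.92

MPS = ΔS/ΔY = (908.56 − 520.48)/(8892 − 6736) = 388.08/2156 = 0.18
MPC = 1 − MPS = 0.82
Autonomous saving = 520.48 − 0.18(6736) = -692, so a = 692
C = 692 + 0.82(3556) = 692 + 2915.92 = 3607.92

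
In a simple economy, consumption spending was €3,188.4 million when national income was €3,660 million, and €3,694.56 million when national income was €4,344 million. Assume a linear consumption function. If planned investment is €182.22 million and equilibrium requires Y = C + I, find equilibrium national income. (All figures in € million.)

MPC = (3694.56 − 3188.4)/(4344 − 3660) = 506.16/684 = 0.74
a = 3188.4 − 0.74(3660) = 480
Equilibrium: Y = 480 + 0.74Y + 182.22
0.26Y = 662.22, so Y = 662.22/0.26 = 2547

Y = 2547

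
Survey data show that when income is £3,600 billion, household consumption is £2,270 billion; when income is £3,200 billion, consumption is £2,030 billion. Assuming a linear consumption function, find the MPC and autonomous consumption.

MPC = 0.6; a = 110

MPC = ΔC/ΔY = (2270 − 2030)/(3600 − 3200) = 240/400 = 0.6
a = C − MPC·Y = 2030 − 0.6(3200) = 2030 − 1920 = 110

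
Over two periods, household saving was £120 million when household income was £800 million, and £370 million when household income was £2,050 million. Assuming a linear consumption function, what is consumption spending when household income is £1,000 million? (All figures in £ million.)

C = 840

MPS = ΔS/ΔY = (370 − 120)/(2050 − 800) = 250/1250 = 0.2
MPC = 1 − MPS = 0.8
Autonomous saving = 120 − 0.2(800) = -40, so a = 40
C = 40 + 0.8(1000) = 40 + 800 = 840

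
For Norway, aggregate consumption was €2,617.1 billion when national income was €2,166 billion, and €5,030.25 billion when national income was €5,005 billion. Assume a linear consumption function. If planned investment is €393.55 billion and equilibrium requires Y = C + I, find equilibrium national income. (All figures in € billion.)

Y = 7797

MPC = (5030.25 − 2617.1)/(5005 − 2166) = 2413.15/2839 = 0.85
a = 2617.1 − 0.85(2166) = 776
Equilibrium: Y = 776 + 0.85Y + 393.55
0.15Y = 1169.55, so Y = 1169.55/0.15 = 7797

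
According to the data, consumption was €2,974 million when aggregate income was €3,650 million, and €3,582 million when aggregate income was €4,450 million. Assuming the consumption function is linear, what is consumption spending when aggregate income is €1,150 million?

MPC = (3582 − 2974)/(4450 − 3650) = 608/800 = 0.76
a = 2974 − 0.76(3650) = 2974 − 2774 = 200
C = 200 + 0.76(1150) = 200 + 874 = 1074

C = 1074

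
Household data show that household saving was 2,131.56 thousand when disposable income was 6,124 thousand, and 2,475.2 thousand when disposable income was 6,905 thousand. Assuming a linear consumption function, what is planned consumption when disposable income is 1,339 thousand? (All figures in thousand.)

C = 1312.84

MPS = ΔS/ΔY = (2475.2 − 2131.56)/(6905 − 6124) = 343.64/781 = 0.44
MPC = 1 − MPS = 0.56
Autonomous saving = 2131.56 − 0.44(6124) = -563, so a = 563
C = 563 + 0.56(1339) = 563 + 749.84 = 1312.84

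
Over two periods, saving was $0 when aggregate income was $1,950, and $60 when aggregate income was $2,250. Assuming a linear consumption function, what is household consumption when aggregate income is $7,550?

MPS = ΔS/ΔY = (60 − 0)/(2250 − 1950) = 60/300 = 0.2
MPC = 1 − MPS = 0.8
Autonomous saving = 0 − 0.2(1950) = -390, so a = 390
C = 390 + 0.8(7550) = 390 + 6040 = 6430

C = 6430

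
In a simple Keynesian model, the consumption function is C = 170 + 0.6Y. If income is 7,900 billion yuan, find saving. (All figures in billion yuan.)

S = 2990

C = 170 + 0.6(7900) = 170 + 4740 = 4910
S = Y − C = 7900 − 4910 = 2990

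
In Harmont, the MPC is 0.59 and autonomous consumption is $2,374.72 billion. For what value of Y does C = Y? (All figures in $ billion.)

Y = 5792

At break-even, C = Y: 2374.72 + 0.59Y = Y
0.41Y = 2374.72, so Y = 2374.72/0.41 = 5792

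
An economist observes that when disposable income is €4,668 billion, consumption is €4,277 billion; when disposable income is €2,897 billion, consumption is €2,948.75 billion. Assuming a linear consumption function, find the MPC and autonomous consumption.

MPC = ΔC/ΔY = (4277 − 2948.75)/(4668 − 2897) = 1328.25/1771 = 0.75
a = C − MPC·Y = 2948.75 − 0.75(2897) = 2948.75 − 2172.75 = 776

MPC = 0.75; a = 776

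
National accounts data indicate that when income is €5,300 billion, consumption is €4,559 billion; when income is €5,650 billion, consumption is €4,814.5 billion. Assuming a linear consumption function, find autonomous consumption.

MPC = ΔC/ΔY = (4814.5 − 4559)/(5650 − 5300) = 255.5/350 = 0.73
a = C − MPC·Y = 4559 − 0.73(5300) = 4559 − 3869 = 690

a = 690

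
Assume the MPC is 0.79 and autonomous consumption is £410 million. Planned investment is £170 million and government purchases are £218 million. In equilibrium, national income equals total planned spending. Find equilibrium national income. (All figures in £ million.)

Y = 3800

Y = C + I + G = 410 + 0.79Y + 170 + 218
Y − 0.79Y = 798
0.21Y = 798, so Y = 798/0.21 = 3800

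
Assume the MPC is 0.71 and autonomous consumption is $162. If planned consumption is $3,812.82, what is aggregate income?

Y = 5142

162 + 0.71Y = 3812.82
0.71Y = 3650.82, so Y = 3650.82/0.71 = 5142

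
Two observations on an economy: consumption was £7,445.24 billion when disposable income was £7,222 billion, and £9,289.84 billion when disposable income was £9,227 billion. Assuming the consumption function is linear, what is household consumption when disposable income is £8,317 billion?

C = 8452.64

MPC = (9289.84 − 7445.24)/(9227 − 7222) = 1844.6/2005 = 0.92
a = 7445.24 − 0.92(7222) = 7445.24 − 6644.24 = 801
C = 801 + 0.92(8317) = 801 + 7651.64 = 8452.64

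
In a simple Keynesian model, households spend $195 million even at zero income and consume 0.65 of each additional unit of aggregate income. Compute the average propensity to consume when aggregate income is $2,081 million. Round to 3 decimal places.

APC = 0.744

C = 195 + 0.65(2081) = 1547.65
APC = C/Y = 1547.65/2081 = 0.744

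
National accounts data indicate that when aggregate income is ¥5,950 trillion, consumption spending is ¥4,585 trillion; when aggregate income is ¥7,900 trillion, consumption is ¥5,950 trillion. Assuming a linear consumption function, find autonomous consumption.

a = 420

MPC = ΔC/ΔY = (5950 − 4585)/(7900 − 5950) = 1365/1950 = 0.7
a = C − MPC·Y = 4585 − 0.7(5950) = 4585 − 4165 = 420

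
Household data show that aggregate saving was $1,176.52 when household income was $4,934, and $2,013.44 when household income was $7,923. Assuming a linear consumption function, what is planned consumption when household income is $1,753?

C = 1467.16

MPS = ΔS/ΔY = (2013.44 − 1176.52)/(7923 − 4934) = 836.92/2989 = 0.28
MPC = 1 − MPS = 0.72
Autonomous saving = 1176.52 − 0.28(4934) = -205, so a = 205
C = 205 + 0.72(1753) = 205 + 1262.16 = 1467.16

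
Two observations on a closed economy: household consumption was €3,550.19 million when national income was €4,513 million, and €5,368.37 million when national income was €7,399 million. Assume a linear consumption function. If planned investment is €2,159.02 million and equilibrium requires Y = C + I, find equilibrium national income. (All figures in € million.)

MPC = (5368.37 − 3550.19)/(7399 − 4513) = 1818.18/2886 = 0.63
a = 3550.19 − 0.63(4513) = 707
Equilibrium: Y = 707 + 0.63Y + 2159.02
0.37Y = 2866.02, so Y = 2866.02/0.37 = 7746

Y = 7746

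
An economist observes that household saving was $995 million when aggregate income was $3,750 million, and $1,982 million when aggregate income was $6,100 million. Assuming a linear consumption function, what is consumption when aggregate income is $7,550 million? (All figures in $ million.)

C = 4959

MPS = ΔS/ΔY = (1982 − 995)/(6100 − 3750) = 987/2350 = 0.42
MPC = 1 − MPS = 0.58
Autonomous saving = 995 − 0.42(3750) = -580, so a = 580
C = 580 + 0.58(7550) = 580 + 4379 = 4959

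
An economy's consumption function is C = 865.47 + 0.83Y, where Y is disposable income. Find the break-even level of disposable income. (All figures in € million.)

Y = 5091

At break-even, C = Y: 865.47 + 0.83Y = Y
0.17Y = 865.47, so Y = 865.47/0.17 = 5091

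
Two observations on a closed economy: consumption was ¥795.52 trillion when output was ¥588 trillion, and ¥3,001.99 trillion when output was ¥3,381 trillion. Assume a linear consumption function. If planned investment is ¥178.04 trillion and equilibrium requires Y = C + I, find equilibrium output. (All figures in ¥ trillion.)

MPC = (3001.99 − 795.52)/(3381 − 588) = 2206.47/2793 = 0.79
a = 795.52 − 0.79(588) = 331
Equilibrium: Y = 331 + 0.79Y + 178.04
0.21Y = 509.04, so Y = 509.04/0.21 = 2424

Y = 2424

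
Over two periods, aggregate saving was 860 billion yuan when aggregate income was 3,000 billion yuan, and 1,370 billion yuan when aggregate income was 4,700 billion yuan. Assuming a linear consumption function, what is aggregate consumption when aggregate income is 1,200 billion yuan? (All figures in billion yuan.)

C = 880

MPS = ΔS/ΔY = (1370 − 860)/(4700 − 3000) = 510/1700 = 0.3
MPC = 1 − MPS = 0.7
Autonomous saving = 860 − 0.3(3000) = -40, so a = 40
C = 40 + 0.7(1200) = 40 + 840 = 880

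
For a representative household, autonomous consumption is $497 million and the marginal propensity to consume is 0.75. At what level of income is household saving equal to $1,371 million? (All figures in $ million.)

S = Y − C = -497 + 0.25Y
-497 + 0.25Y = 1371, so 0.25Y = 1868 and Y = 7472

Y = 7472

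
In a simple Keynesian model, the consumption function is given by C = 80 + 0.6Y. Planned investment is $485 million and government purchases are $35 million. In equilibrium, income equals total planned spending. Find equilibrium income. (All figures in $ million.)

Y = 1500

Y = C + I + G = 80 + 0.6Y + 485 + 35
Y − 0.6Y = 600
0.4Y = 600, so Y = 600/0.4 = 1500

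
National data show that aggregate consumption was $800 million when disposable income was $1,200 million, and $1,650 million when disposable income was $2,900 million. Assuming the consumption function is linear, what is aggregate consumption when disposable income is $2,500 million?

C = 1450

MPC = (1650 − 800)/(2900 − 1200) = 850/1700 = 0.5
a = 800 − 0.5(1200) = 800 − 600 = 200
C = 200 + 0.5(2500) = 200 + 1250 = 1450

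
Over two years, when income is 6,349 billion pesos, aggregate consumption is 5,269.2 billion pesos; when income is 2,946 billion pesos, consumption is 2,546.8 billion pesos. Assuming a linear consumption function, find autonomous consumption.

a = 190

MPC = ΔC/ΔY = (5269.2 − 2546.8)/(6349 − 2946) = 2722.4/3403 = 0.8
a = C − MPC·Y = 2546.8 − 0.8(2946) = 2546.8 − 2356.8 = 190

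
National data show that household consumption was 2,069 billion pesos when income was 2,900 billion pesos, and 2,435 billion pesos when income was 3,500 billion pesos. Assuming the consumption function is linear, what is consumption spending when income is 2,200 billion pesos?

C = 1642

MPC = (2435 − 2069)/(3500 − 2900) = 366/600 = 0.61
a = 2069 − 0.61(2900) = 2069 − 1769 = 300
C = 300 + 0.61(2200) = 300 + 1342 = 1642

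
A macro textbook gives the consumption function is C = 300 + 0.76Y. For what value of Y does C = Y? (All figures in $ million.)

Y = 1250

At break-even, C = Y: 300 + 0.76Y = Y
0.24Y = 300, so Y = 300/0.24 = 1250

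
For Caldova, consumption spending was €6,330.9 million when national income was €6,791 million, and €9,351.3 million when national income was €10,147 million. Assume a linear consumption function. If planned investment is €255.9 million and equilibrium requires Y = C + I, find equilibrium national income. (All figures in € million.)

MPC = (9351.3 − 6330.9)/(10147 − 6791) = 3020.4/3356 = 0.9
a = 6330.9 − 0.9(6791) = 219
Equilibrium: Y = 219 + 0.9Y + 255.9
0.1Y = 474.9, so Y = 474.9/0.1 = 4749

Y = 4749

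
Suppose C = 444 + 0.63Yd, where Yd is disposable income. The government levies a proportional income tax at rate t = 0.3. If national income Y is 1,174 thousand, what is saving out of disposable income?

Yd = (1 − 0.3)(1174) = 0.7(1174) = 821.8
C = 444 + 0.63(821.8) = 444 + 517.734 = 961.734
S = Yd − C = 821.8 − 961.734 = -139.934

S = -139.934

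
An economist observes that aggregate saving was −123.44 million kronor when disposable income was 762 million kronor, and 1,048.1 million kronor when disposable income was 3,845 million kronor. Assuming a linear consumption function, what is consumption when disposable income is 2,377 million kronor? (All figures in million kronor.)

C = 1886.74

MPS = ΔS/ΔY = (1048.1 − (-123.44))/(3845 − 762) = 1171.54/3083 = 0.38
MPC = 1 − MPS = 0.62
Autonomous saving = -123.44 − 0.38(762) = -413, so a = 413
C = 413 + 0.62(2377) = 413 + 1473.74 = 1886.74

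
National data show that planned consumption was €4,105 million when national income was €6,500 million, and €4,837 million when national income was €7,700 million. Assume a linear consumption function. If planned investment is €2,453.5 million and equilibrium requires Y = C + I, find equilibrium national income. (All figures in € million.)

MPC = (4837 − 4105)/(7700 − 6500) = 732/1200 = 0.61
a = 4105 − 0.61(6500) = 140
Equilibrium: Y = 140 + 0.61Y + 2453.5
0.39Y = 2593.5, so Y = 2593.5/0.39 = 6650

Y = 6650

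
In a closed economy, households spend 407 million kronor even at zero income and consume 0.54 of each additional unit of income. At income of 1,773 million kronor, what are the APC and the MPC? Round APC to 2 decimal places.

APC = 0.77; MPC = 0.54

MPC = 0.54 (the slope of the consumption function)
C = 407 + 0.54(1773) = 1364.42, so APC = 1364.42/1773 = 0.77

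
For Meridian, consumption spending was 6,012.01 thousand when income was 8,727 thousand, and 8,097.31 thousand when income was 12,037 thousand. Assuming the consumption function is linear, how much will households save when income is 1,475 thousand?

MPC = (8097.31 − 6012.01)/(12037 − 8727) = 2085.3/3310 = 0.63
a = 6012.01 − 0.63(8727) = 6012.01 − 5498.01 = 514
C = 514 + 0.63(1475) = 1443.25
S = 1475 − 1443.25 = 31.75

S = 31.75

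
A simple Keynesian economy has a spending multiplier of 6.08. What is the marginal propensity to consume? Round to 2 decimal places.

k = 1/(1 − MPC), so 1 − MPC = 1/k = 1/6.08 = 0.1645
MPC = 1 − 0.1645 = 0.84

MPC = 0.84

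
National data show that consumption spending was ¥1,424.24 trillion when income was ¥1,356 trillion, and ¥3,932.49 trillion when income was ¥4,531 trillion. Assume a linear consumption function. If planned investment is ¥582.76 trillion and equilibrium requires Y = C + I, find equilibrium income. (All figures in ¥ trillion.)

Y = 4456

MPC = (3932.49 − 1424.24)/(4531 − 1356) = 2508.25/3175 = 0.79
a = 1424.24 − 0.79(1356) = 353
Equilibrium: Y = 353 + 0.79Y + 582.76
0.21Y = 935.76, so Y = 935.76/0.21 = 4456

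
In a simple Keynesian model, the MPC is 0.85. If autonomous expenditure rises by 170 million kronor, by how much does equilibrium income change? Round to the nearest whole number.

ΔY ≈ 1133

The multiplier is 1/(1 − MPC) = 1/0.15.
ΔY = 170/0.15 = 1133.33 ≈ 1133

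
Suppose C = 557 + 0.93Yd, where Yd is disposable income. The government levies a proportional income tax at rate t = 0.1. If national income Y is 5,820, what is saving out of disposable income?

Yd = (1 − 0.1)(5820) = 0.9(5820) = 5238
C = 557 + 0.93(5238) = 557 + 4871.34 = 5428.34
S = Yd − C = 5238 − 5428.34 = -190.34

S = -190.34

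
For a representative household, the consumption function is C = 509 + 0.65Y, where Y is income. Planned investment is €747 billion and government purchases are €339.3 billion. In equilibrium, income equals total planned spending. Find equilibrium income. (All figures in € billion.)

Y = C + I + G = 509 + 0.65Y + 747 + 339.3
Y − 0.65Y = 1595.3
0.35Y = 1595.3, so Y = 1595.3/0.35 = 4558

Y = 4558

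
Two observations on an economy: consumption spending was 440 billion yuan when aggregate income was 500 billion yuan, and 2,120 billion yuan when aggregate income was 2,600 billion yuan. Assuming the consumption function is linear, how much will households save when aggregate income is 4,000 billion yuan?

S = 760

MPC = (2120 − 440)/(2600 − 500) = 1680/2100 = 0.8
a = 440 − 0.8(500) = 440 − 400 = 40
C = 40 + 0.8(4000) = 3240
S = 4000 − 3240 = 760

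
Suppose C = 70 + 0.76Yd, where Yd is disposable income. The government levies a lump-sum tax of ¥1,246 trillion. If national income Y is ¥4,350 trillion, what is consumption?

C = 2429.04

Yd = Y − T = 4350 − 1246 = 3104
C = 70 + 0.76(3104) = 70 + 2359.04 = 2429.04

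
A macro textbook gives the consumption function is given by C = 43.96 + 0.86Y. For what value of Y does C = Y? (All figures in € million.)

At break-even, C = Y: 43.96 + 0.86Y = Y
0.14Y = 43.96, so Y = 43.96/0.14 = 314

Y = 314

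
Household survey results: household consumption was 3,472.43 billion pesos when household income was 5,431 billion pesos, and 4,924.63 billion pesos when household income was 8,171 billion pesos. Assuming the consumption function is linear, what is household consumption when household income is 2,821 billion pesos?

C = 2089.13

MPC = (4924.63 − 3472.43)/(8171 − 5431) = 1452.2/2740 = 0.53
a = 3472.43 − 0.53(5431) = 3472.43 − 2878.43 = 594
C = 594 + 0.53(2821) = 594 + 1495.13 = 2089.13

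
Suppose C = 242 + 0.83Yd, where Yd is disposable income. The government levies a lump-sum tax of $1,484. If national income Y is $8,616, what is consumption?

C = 6161.56

Yd = Y − T = 8616 − 1484 = 7132
C = 242 + 0.83(7132) = 242 + 5919.56 = 6161.56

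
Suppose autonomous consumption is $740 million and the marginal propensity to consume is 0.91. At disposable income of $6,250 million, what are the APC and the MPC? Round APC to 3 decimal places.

APC = 1.028; MPC = 0.91

MPC = 0.91 (the slope of the consumption function)
C = 740 + 0.91(6250) = 6427.5, so APC = 6427.5/6250 = 1.028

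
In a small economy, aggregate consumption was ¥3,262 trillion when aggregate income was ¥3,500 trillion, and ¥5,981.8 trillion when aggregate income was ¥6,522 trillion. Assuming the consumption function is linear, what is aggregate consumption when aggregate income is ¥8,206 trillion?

MPC = (5981.8 − 3262)/(6522 − 3500) = 2719.8/3022 = 0.9
a = 3262 − 0.9(3500) = 3262 − 3150 = 112
C = 112 + 0.9(8206) = 112 + 7385.4 = 7497.4

C = 7497.4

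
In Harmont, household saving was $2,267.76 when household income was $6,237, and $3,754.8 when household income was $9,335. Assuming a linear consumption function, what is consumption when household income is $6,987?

C = 4359.24

MPS = ΔS/ΔY = (3754.8 − 2267.76)/(9335 − 6237) = 1487.04/3098 = 0.48
MPC = 1 − MPS = 0.52
Autonomous saving = 2267.76 − 0.48(6237) = -726, so a = 726
C = 726 + 0.52(6987) = 726 + 3633.24 = 4359.24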